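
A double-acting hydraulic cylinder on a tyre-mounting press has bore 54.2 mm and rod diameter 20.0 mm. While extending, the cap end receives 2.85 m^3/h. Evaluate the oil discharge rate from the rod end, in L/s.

Cap-side area A_cap = π/4 × (54.2 mm)² = 2307 mm^2
Rod-side annular area A_ann = π/4 × (54.2² − 20.0²) = 1993 mm^2
Piston speed v = Q_in/A_cap; rod-end outflow Q_out = v × A_ann = Q_in × A_ann/A_cap.

Q_out ≈ 0.684 L/s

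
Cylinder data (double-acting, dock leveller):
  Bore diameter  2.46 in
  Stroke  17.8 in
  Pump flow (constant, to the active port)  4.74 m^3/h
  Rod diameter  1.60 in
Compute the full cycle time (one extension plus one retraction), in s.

Cap-side area A_cap = π/4 × (2.46 in)² = 4.753 in^2
Rod-side annular area A_ann = π/4 × (2.46² − 1.60²) = 2.742 in^2
t_ext = A_cap·L/Q = 1.053 s
t_ret = A_ann·L/Q = 0.6075 s
t_cycle = t_ext + t_ret

t ≈ 1.66 s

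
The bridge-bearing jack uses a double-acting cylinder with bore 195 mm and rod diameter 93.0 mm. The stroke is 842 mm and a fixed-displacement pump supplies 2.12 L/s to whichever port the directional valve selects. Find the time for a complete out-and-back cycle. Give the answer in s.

t ≈ 21.0 s

Cap-side area A_cap = π/4 × (195 mm)² = 29860 mm^2
Rod-side annular area A_ann = π/4 × (195² − 93.0²) = 23070 mm^2
t_ext = A_cap·L/Q = 11.86 s
t_ret = A_ann·L/Q = 9.163 s
t_cycle = t_ext + t_ret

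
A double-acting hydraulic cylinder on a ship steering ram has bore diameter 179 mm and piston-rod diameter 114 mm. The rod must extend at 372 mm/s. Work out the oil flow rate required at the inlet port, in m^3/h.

Q ≈ 33.7 m^3/h

Cap-side area A_cap = π/4 × (179 mm)² = 25160 mm^2
Q = A × v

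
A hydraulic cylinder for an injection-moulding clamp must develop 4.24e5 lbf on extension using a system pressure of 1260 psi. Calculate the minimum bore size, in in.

D ≈ 20.7 in

Extension force acts on the full piston face: F = P × (π/4)D².
D = √(4F / (πP)) = √(4 × 4.24e5 lbf / (π × 1260 psi))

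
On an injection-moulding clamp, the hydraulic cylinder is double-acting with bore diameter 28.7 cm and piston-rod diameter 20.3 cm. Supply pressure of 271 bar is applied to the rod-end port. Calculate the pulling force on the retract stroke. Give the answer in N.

Rod-side annular area A_ann = π/4 × (28.7² − 20.3²) = 323.3 cm^2
On retraction the pressure acts on the annular area (bore minus rod).
F = P × A_ann

F ≈ 8.76e5 N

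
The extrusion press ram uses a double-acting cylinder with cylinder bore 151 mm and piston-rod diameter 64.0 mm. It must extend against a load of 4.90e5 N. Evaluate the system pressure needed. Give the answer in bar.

P ≈ 274 bar

Cap-side area A_cap = π/4 × (151 mm)² = 17910 mm^2
P = F / A = 4.90e5 N / A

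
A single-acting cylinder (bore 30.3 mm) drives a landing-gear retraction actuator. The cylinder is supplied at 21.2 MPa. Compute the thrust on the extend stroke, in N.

F ≈ 15300 N

Cap-side area A_cap = π/4 × (30.3 mm)² = 721.1 mm^2
F = P × A_cap = 21.2 MPa × A_cap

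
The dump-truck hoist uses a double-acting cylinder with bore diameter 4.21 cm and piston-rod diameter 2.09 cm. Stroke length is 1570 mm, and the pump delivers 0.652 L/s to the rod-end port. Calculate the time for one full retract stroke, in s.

Rod-side annular area A_ann = π/4 × (4.21² − 2.09²) = 10.49 cm^2
Swept volume V = A × L; t = V / Q = A·L / Q

t ≈ 2.53 s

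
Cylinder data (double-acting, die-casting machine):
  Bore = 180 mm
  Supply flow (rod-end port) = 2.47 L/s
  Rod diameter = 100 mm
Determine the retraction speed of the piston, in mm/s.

Rod-side annular area A_ann = π/4 × (180² − 100²) = 17590 mm^2
Flow into the rod-end port fills the annular volume.
v = Q / A

v ≈ 140 mm/s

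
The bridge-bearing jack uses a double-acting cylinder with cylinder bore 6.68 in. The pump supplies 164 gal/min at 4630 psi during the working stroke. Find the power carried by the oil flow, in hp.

Hydraulic power = P × Q

W ≈ 443 hp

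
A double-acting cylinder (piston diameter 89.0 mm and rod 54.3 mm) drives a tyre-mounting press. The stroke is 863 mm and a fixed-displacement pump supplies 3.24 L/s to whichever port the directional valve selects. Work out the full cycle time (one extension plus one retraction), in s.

t ≈ 2.70 s

Cap-side area A_cap = π/4 × (89.0 mm)² = 6221 mm^2
Rod-side annular area A_ann = π/4 × (89.0² − 54.3²) = 3905 mm^2
t_ext = A_cap·L/Q = 1.657 s
t_ret = A_ann·L/Q = 1.040 s
t_cycle = t_ext + t_ret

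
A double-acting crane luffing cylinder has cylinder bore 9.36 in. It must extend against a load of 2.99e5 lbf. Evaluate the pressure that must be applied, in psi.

P ≈ 4350 psi

Cap-side area A_cap = π/4 × (9.36 in)² = 68.81 in^2
P = F / A = 2.99e5 lbf / A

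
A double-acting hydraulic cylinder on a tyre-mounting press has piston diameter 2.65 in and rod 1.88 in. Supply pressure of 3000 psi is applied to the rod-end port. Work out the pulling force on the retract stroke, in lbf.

Rod-side annular area A_ann = π/4 × (2.65² − 1.88²) = 2.740 in^2
On retraction the pressure acts on the annular area (bore minus rod).
F = P × A_ann

F ≈ 8220 lbf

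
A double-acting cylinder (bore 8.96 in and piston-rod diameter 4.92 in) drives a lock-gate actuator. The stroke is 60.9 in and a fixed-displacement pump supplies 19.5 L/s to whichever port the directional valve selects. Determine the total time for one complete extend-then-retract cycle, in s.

t ≈ 5.48 s

Cap-side area A_cap = π/4 × (8.96 in)² = 63.05 in^2
Rod-side annular area A_ann = π/4 × (8.96² − 4.92²) = 44.04 in^2
t_ext = A_cap·L/Q = 3.227 s
t_ret = A_ann·L/Q = 2.254 s
t_cycle = t_ext + t_ret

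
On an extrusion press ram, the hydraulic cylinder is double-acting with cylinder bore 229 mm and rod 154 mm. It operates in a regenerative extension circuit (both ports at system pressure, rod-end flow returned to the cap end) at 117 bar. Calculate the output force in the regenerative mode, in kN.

With equal pressure on both faces, forces on the annular region cancel; the net push is pressure × rod cross-section.
Rod cross-section A_rod = π/4 × (154 mm)² = 18630 mm^2
F = P × A_rod

F ≈ 218 kN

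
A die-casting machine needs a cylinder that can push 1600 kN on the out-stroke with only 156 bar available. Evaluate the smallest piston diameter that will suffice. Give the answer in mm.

Extension force acts on the full piston face: F = P × (π/4)D².
D = √(4F / (πP)) = √(4 × 1600 kN / (π × 156 bar))

D ≈ 361 mm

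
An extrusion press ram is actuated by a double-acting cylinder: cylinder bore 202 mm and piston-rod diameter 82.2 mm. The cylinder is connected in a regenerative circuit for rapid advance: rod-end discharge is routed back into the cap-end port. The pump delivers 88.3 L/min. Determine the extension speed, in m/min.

In regeneration the rod-end outflow joins the pump flow into the cap end, so the net volume the pump must supply per unit advance equals the rod cross-section area.
Rod cross-section A_rod = π/4 × (82.2 mm)² = 5307 mm^2
v = Q_pump / A_rod

v ≈ 16.6 m/min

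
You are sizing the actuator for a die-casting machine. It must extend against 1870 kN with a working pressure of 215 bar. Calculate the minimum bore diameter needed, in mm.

D ≈ 333 mm

Extension force acts on the full piston face: F = P × (π/4)D².
D = √(4F / (πP)) = √(4 × 1870 kN / (π × 215 bar))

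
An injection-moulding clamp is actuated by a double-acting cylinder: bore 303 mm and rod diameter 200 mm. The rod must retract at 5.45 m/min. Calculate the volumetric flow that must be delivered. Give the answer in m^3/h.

Rod-side annular area A_ann = π/4 × (303² − 200²) = 40690 mm^2
Q = A × v

Q ≈ 13.3 m^3/h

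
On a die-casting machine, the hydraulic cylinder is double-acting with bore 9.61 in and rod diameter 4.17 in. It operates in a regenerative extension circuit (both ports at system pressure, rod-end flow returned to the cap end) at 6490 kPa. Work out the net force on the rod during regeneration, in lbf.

With equal pressure on both faces, forces on the annular region cancel; the net push is pressure × rod cross-section.
Rod cross-section A_rod = π/4 × (4.17 in)² = 13.66 in^2
F = P × A_rod

F ≈ 12900 lbf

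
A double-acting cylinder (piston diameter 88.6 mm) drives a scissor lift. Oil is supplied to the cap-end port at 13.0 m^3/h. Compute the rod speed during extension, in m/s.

Cap-side area A_cap = π/4 × (88.6 mm)² = 6165 mm^2
v = Q / A

v ≈ 0.586 m/s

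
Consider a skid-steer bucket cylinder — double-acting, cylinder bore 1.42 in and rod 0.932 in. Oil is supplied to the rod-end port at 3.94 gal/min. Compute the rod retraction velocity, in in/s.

Rod-side annular area A_ann = π/4 × (1.42² − 0.932²) = 0.9015 in^2
Flow into the rod-end port fills the annular volume.
v = Q / A

v ≈ 16.8 in/s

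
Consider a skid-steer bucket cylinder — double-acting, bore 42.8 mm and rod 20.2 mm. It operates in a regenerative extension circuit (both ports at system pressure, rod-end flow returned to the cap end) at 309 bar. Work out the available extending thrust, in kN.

F ≈ 9.90 kN

With equal pressure on both faces, forces on the annular region cancel; the net push is pressure × rod cross-section.
Rod cross-section A_rod = π/4 × (20.2 mm)² = 320.5 mm^2
F = P × A_rod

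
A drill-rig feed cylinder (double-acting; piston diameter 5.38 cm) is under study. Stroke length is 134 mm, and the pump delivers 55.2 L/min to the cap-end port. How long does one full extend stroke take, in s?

t ≈ 0.331 s

Cap-side area A_cap = π/4 × (5.38 cm)² = 22.73 cm^2
Swept volume V = A × L; t = V / Q = A·L / Q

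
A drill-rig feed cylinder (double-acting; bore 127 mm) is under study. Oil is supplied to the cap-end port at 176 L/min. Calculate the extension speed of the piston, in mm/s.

Cap-side area A_cap = π/4 × (127 mm)² = 12670 mm^2
v = Q / A

v ≈ 232 mm/s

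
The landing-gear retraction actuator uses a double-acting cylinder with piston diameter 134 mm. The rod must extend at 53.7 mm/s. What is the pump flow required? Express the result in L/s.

Q ≈ 0.757 L/s

Cap-side area A_cap = π/4 × (134 mm)² = 14100 mm^2
Q = A × v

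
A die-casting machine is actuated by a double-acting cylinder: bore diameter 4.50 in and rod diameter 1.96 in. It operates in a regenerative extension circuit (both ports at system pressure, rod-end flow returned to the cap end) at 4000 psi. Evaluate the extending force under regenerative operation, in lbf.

F ≈ 12100 lbf

With equal pressure on both faces, forces on the annular region cancel; the net push is pressure × rod cross-section.
Rod cross-section A_rod = π/4 × (1.96 in)² = 3.017 in^2
F = P × A_rod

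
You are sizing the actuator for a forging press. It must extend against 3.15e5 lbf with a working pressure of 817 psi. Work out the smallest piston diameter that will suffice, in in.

D ≈ 22.2 in

Extension force acts on the full piston face: F = P × (π/4)D².
D = √(4F / (πP)) = √(4 × 3.15e5 lbf / (π × 817 psi))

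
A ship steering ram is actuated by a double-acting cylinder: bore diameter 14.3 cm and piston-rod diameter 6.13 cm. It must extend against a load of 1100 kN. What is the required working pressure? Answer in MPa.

P ≈ 68.5 MPa

Cap-side area A_cap = π/4 × (14.3 cm)² = 160.6 cm^2
P = F / A = 1100 kN / A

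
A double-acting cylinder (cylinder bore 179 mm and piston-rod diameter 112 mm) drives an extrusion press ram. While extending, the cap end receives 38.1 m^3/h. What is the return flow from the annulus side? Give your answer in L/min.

Cap-side area A_cap = π/4 × (179 mm)² = 25160 mm^2
Rod-side annular area A_ann = π/4 × (179² − 112²) = 15310 mm^2
Piston speed v = Q_in/A_cap; rod-end outflow Q_out = v × A_ann = Q_in × A_ann/A_cap.

Q_out ≈ 386 L/min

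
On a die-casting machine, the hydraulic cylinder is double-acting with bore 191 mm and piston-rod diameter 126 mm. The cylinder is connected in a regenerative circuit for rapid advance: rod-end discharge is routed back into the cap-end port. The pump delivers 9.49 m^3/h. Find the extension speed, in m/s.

In regeneration the rod-end outflow joins the pump flow into the cap end, so the net volume the pump must supply per unit advance equals the rod cross-section area.
Rod cross-section A_rod = π/4 × (126 mm)² = 12470 mm^2
v = Q_pump / A_rod

v ≈ 0.211 m/s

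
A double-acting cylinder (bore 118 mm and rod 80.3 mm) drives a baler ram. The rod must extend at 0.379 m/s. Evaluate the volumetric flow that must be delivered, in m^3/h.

Q ≈ 14.9 m^3/h

Cap-side area A_cap = π/4 × (118 mm)² = 10940 mm^2
Q = A × v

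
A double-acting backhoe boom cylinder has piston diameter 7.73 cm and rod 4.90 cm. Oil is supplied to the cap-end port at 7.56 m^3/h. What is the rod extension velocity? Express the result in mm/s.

Cap-side area A_cap = π/4 × (7.73 cm)² = 46.93 cm^2
v = Q / A

v ≈ 447 mm/s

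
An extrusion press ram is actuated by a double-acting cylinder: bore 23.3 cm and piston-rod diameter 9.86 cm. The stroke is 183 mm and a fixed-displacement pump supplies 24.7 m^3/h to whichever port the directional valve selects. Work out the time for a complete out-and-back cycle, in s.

Cap-side area A_cap = π/4 × (23.3 cm)² = 426.4 cm^2
Rod-side annular area A_ann = π/4 × (23.3² − 9.86²) = 350.0 cm^2
t_ext = A_cap·L/Q = 1.137 s
t_ret = A_ann·L/Q = 0.9336 s
t_cycle = t_ext + t_ret

t ≈ 2.07 s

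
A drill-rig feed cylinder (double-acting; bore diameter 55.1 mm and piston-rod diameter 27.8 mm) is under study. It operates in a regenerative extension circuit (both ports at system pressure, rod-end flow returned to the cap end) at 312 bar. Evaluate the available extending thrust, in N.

With equal pressure on both faces, forces on the annular region cancel; the net push is pressure × rod cross-section.
Rod cross-section A_rod = π/4 × (27.8 mm)² = 607.0 mm^2
F = P × A_rod

F ≈ 18900 N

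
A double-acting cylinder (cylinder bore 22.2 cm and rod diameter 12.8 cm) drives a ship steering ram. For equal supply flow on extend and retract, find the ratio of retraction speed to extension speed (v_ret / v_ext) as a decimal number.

Cap-side area A_cap = π/4 × (22.2 cm)² = 387.1 cm^2
Rod-side annular area A_ann = π/4 × (22.2² − 12.8²) = 258.4 cm^2
For equal Q, v ∝ 1/A, so v_ret/v_ext = A_cap/A_ann.

v_ret/v_ext ≈ 1.50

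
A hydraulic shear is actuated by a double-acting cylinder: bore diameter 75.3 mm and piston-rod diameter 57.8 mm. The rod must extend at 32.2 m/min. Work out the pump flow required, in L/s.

Cap-side area A_cap = π/4 × (75.3 mm)² = 4453 mm^2
Q = A × v

Q ≈ 2.39 L/s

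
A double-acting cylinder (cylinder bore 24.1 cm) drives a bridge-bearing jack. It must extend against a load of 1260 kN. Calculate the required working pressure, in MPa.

Cap-side area A_cap = π/4 × (24.1 cm)² = 456.2 cm^2
P = F / A = 1260 kN / A

P ≈ 27.6 MPa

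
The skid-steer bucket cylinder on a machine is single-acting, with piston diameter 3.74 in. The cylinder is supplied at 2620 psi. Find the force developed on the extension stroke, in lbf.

Cap-side area A_cap = π/4 × (3.74 in)² = 10.99 in^2
F = P × A_cap = 2620 psi × A_cap

F ≈ 28800 lbf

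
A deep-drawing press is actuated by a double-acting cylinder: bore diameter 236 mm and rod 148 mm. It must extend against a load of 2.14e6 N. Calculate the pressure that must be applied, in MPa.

Cap-side area A_cap = π/4 × (236 mm)² = 43740 mm^2
P = F / A = 2.14e6 N / A

P ≈ 48.9 MPa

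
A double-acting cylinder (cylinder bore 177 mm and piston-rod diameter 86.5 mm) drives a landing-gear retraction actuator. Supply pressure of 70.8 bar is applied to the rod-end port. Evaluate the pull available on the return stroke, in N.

F ≈ 1.33e5 N

Rod-side annular area A_ann = π/4 × (177² − 86.5²) = 18730 mm^2
On retraction the pressure acts on the annular area (bore minus rod).
F = P × A_ann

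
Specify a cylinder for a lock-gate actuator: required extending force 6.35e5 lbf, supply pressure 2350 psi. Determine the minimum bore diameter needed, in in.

D ≈ 18.5 in

Extension force acts on the full piston face: F = P × (π/4)D².
D = √(4F / (πP)) = √(4 × 6.35e5 lbf / (π × 2350 psi))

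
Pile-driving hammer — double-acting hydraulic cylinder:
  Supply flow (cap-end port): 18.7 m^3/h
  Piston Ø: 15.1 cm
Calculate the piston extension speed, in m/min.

v ≈ 17.4 m/min

Cap-side area A_cap = π/4 × (15.1 cm)² = 179.1 cm^2
v = Q / A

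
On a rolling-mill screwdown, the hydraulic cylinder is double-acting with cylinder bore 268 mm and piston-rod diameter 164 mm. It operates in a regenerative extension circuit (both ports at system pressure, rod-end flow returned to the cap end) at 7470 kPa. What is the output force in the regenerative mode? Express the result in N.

With equal pressure on both faces, forces on the annular region cancel; the net push is pressure × rod cross-section.
Rod cross-section A_rod = π/4 × (164 mm)² = 21120 mm^2
F = P × A_rod

F ≈ 1.58e5 N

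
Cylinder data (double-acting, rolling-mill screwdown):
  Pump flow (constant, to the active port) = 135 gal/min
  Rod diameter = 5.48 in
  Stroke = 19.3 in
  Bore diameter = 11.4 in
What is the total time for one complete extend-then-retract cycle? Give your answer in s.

t ≈ 6.70 s

Cap-side area A_cap = π/4 × (11.4 in)² = 102.1 in^2
Rod-side annular area A_ann = π/4 × (11.4² − 5.48²) = 78.48 in^2
t_ext = A_cap·L/Q = 3.790 s
t_ret = A_ann·L/Q = 2.914 s
t_cycle = t_ext + t_ret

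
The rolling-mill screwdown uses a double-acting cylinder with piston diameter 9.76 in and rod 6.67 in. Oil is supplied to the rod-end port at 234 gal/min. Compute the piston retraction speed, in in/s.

v ≈ 22.6 in/s

Rod-side annular area A_ann = π/4 × (9.76² − 6.67²) = 39.87 in^2
Flow into the rod-end port fills the annular volume.
v = Q / A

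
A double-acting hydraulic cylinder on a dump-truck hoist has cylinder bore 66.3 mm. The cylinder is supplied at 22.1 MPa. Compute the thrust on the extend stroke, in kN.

F ≈ 76.3 kN

Cap-side area A_cap = π/4 × (66.3 mm)² = 3452 mm^2
F = P × A_cap = 22.1 MPa × A_cap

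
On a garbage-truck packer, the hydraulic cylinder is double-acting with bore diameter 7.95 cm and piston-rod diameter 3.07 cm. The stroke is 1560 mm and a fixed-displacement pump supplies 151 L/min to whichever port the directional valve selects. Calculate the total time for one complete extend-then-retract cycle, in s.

Cap-side area A_cap = π/4 × (7.95 cm)² = 49.64 cm^2
Rod-side annular area A_ann = π/4 × (7.95² − 3.07²) = 42.24 cm^2
t_ext = A_cap·L/Q = 3.077 s
t_ret = A_ann·L/Q = 2.618 s
t_cycle = t_ext + t_ret

t ≈ 5.70 s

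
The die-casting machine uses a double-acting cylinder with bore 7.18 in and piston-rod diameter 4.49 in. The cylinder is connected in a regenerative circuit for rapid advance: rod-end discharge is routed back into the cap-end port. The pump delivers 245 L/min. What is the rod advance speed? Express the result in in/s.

v ≈ 15.7 in/s

In regeneration the rod-end outflow joins the pump flow into the cap end, so the net volume the pump must supply per unit advance equals the rod cross-section area.
Rod cross-section A_rod = π/4 × (4.49 in)² = 15.83 in^2
v = Q_pump / A_rod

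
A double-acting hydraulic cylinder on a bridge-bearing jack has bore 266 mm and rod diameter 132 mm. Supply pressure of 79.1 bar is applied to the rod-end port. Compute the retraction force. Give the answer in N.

Rod-side annular area A_ann = π/4 × (266² − 132²) = 41890 mm^2
On retraction the pressure acts on the annular area (bore minus rod).
F = P × A_ann

F ≈ 3.31e5 N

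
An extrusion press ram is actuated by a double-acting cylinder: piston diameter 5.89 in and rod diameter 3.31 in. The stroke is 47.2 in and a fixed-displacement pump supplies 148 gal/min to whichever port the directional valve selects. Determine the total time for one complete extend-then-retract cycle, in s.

Cap-side area A_cap = π/4 × (5.89 in)² = 27.25 in^2
Rod-side annular area A_ann = π/4 × (5.89² − 3.31²) = 18.64 in^2
t_ext = A_cap·L/Q = 2.257 s
t_ret = A_ann·L/Q = 1.544 s
t_cycle = t_ext + t_ret

t ≈ 3.80 s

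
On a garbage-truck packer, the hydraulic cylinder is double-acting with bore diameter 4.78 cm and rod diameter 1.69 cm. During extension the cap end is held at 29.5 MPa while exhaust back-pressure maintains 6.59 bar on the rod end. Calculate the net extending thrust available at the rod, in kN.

F ≈ 51.9 kN

Cap-side area A_cap = π/4 × (4.78 cm)² = 17.95 cm^2
Rod-side annular area A_ann = π/4 × (4.78² − 1.69²) = 15.70 cm^2
Net thrust = P_cap·A_cap − P_rod·A_ann = 52.94 kN − 1.035 kN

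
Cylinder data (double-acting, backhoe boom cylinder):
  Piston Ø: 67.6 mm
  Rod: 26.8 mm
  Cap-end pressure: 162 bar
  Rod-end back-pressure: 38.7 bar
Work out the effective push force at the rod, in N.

Cap-side area A_cap = π/4 × (67.6 mm)² = 3589 mm^2
Rod-side annular area A_ann = π/4 × (67.6² − 26.8²) = 3025 mm^2
Net thrust = P_cap·A_cap − P_rod·A_ann = 58140 N − 11710 N

F ≈ 46400 N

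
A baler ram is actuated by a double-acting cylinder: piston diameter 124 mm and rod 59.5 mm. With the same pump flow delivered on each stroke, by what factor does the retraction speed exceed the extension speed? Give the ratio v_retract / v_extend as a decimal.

v_ret/v_ext ≈ 1.30

Cap-side area A_cap = π/4 × (124 mm)² = 12080 mm^2
Rod-side annular area A_ann = π/4 × (124² − 59.5²) = 9296 mm^2
For equal Q, v ∝ 1/A, so v_ret/v_ext = A_cap/A_ann.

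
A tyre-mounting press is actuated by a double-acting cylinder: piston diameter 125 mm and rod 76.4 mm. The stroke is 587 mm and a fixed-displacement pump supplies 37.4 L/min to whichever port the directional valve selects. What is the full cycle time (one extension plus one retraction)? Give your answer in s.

Cap-side area A_cap = π/4 × (125 mm)² = 12270 mm^2
Rod-side annular area A_ann = π/4 × (125² − 76.4²) = 7688 mm^2
t_ext = A_cap·L/Q = 11.56 s
t_ret = A_ann·L/Q = 7.239 s
t_cycle = t_ext + t_ret

t ≈ 18.8 s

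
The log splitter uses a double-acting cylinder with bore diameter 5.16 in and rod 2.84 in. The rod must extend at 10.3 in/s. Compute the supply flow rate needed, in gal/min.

Cap-side area A_cap = π/4 × (5.16 in)² = 20.91 in^2
Q = A × v

Q ≈ 55.9 gal/min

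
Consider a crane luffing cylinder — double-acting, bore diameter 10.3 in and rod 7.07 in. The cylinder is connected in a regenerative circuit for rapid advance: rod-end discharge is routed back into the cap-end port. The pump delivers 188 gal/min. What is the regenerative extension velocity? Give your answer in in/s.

In regeneration the rod-end outflow joins the pump flow into the cap end, so the net volume the pump must supply per unit advance equals the rod cross-section area.
Rod cross-section A_rod = π/4 × (7.07 in)² = 39.26 in^2
v = Q_pump / A_rod

v ≈ 18.4 in/s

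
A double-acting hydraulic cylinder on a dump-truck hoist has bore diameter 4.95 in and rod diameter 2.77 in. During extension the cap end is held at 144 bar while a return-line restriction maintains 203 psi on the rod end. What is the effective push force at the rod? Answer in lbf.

F ≈ 37500 lbf

Cap-side area A_cap = π/4 × (4.95 in)² = 19.24 in^2
Rod-side annular area A_ann = π/4 × (4.95² − 2.77²) = 13.22 in^2
Net thrust = P_cap·A_cap − P_rod·A_ann = 40190 lbf − 2683 lbf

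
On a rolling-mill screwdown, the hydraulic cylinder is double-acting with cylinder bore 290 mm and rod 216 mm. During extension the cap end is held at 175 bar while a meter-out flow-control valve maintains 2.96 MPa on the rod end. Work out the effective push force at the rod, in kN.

F ≈ 1070 kN

Cap-side area A_cap = π/4 × (290 mm)² = 66050 mm^2
Rod-side annular area A_ann = π/4 × (290² − 216²) = 29410 mm^2
Net thrust = P_cap·A_cap − P_rod·A_ann = 1156 kN − 87.05 kN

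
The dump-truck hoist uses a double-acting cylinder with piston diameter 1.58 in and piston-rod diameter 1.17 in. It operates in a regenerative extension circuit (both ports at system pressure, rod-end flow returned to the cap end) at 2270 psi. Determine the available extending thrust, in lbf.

F ≈ 2440 lbf

With equal pressure on both faces, forces on the annular region cancel; the net push is pressure × rod cross-section.
Rod cross-section A_rod = π/4 × (1.17 in)² = 1.075 in^2
F = P × A_rod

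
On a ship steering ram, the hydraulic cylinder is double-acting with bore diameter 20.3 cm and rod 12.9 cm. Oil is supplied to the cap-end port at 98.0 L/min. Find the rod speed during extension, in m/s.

v ≈ 0.0505 m/s

Cap-side area A_cap = π/4 × (20.3 cm)² = 323.7 cm^2
v = Q / A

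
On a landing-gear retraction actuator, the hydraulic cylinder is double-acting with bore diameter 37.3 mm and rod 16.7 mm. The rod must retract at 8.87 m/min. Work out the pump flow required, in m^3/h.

Q ≈ 0.465 m^3/h

Rod-side annular area A_ann = π/4 × (37.3² − 16.7²) = 873.7 mm^2
Q = A × v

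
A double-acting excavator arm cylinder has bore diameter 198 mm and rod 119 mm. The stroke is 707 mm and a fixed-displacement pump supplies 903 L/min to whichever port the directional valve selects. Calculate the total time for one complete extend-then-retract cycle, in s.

Cap-side area A_cap = π/4 × (198 mm)² = 30790 mm^2
Rod-side annular area A_ann = π/4 × (198² − 119²) = 19670 mm^2
t_ext = A_cap·L/Q = 1.446 s
t_ret = A_ann·L/Q = 0.9240 s
t_cycle = t_ext + t_ret

t ≈ 2.37 s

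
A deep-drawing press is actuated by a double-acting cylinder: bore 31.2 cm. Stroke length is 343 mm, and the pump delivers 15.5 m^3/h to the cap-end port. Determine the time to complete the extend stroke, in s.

t ≈ 6.09 s

Cap-side area A_cap = π/4 × (31.2 cm)² = 764.5 cm^2
Swept volume V = A × L; t = V / Q = A·L / Q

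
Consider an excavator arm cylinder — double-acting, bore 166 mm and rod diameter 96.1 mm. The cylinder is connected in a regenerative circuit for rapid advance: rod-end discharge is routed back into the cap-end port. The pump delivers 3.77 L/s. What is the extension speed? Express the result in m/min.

v ≈ 31.2 m/min

In regeneration the rod-end outflow joins the pump flow into the cap end, so the net volume the pump must supply per unit advance equals the rod cross-section area.
Rod cross-section A_rod = π/4 × (96.1 mm)² = 7253 mm^2
v = Q_pump / A_rod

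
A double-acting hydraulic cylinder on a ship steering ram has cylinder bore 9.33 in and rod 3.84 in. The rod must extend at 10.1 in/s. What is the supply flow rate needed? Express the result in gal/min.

Q ≈ 179 gal/min

Cap-side area A_cap = π/4 × (9.33 in)² = 68.37 in^2
Q = A × v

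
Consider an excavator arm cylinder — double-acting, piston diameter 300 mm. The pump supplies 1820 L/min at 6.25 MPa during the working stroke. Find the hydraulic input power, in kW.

Hydraulic power = P × Q

W ≈ 190 kW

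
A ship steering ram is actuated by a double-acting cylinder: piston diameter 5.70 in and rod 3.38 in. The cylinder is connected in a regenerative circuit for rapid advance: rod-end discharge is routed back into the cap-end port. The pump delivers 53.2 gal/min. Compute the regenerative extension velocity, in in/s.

v ≈ 22.8 in/s

In regeneration the rod-end outflow joins the pump flow into the cap end, so the net volume the pump must supply per unit advance equals the rod cross-section area.
Rod cross-section A_rod = π/4 × (3.38 in)² = 8.973 in^2
v = Q_pump / A_rod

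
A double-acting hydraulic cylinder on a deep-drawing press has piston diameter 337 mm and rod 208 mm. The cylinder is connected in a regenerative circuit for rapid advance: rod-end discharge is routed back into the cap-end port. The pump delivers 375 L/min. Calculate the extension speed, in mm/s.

In regeneration the rod-end outflow joins the pump flow into the cap end, so the net volume the pump must supply per unit advance equals the rod cross-section area.
Rod cross-section A_rod = π/4 × (208 mm)² = 33980 mm^2
v = Q_pump / A_rod

v ≈ 184 mm/s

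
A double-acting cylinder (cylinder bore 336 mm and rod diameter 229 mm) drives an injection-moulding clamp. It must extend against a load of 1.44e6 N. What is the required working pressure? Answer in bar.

P ≈ 162 bar

Cap-side area A_cap = π/4 × (336 mm)² = 88670 mm^2
P = F / A = 1.44e6 N / A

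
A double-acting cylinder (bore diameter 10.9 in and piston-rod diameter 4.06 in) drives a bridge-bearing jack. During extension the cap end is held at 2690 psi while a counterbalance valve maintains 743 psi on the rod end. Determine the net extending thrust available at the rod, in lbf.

Cap-side area A_cap = π/4 × (10.9 in)² = 93.31 in^2
Rod-side annular area A_ann = π/4 × (10.9² − 4.06²) = 80.37 in^2
Net thrust = P_cap·A_cap − P_rod·A_ann = 2.510e5 lbf − 59710 lbf

F ≈ 1.91e5 lbf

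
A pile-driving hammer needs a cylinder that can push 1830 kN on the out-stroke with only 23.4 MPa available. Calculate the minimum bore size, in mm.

Extension force acts on the full piston face: F = P × (π/4)D².
D = √(4F / (πP)) = √(4 × 1830 kN / (π × 23.4 MPa))

D ≈ 316 mm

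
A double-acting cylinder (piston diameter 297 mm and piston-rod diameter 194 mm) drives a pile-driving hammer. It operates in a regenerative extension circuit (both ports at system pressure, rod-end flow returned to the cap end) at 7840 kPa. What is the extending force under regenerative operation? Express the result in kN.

With equal pressure on both faces, forces on the annular region cancel; the net push is pressure × rod cross-section.
Rod cross-section A_rod = π/4 × (194 mm)² = 29560 mm^2
F = P × A_rod

F ≈ 232 kN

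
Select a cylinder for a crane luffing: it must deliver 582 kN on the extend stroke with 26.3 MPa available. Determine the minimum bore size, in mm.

Extension force acts on the full piston face: F = P × (π/4)D².
D = √(4F / (πP)) = √(4 × 582 kN / (π × 26.3 MPa))

D ≈ 168 mm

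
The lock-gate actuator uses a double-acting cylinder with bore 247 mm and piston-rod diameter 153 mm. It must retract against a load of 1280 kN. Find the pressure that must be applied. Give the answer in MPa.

P ≈ 43.3 MPa

Rod-side annular area A_ann = π/4 × (247² − 153²) = 29530 mm^2
Retraction: pressure acts on the annular area.
P = F / A = 1280 kN / A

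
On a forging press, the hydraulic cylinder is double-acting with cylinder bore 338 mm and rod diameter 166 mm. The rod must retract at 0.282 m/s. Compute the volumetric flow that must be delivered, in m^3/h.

Rod-side annular area A_ann = π/4 × (338² − 166²) = 68080 mm^2
Q = A × v

Q ≈ 69.1 m^3/h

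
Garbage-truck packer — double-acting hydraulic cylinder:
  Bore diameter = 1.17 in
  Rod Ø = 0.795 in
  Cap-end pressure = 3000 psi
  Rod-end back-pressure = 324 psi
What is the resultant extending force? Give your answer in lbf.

F ≈ 3040 lbf

Cap-side area A_cap = π/4 × (1.17 in)² = 1.075 in^2
Rod-side annular area A_ann = π/4 × (1.17² − 0.795²) = 0.5787 in^2
Net thrust = P_cap·A_cap − P_rod·A_ann = 3225 lbf − 187.5 lbf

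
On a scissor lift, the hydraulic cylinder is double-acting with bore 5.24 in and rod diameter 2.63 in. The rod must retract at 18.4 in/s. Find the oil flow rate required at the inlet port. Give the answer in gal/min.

Q ≈ 77.1 gal/min

Rod-side annular area A_ann = π/4 × (5.24² − 2.63²) = 16.13 in^2
Q = A × v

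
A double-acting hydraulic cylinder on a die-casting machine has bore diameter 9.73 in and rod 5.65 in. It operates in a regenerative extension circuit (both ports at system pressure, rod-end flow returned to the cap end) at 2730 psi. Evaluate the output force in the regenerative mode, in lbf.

F ≈ 68400 lbf

With equal pressure on both faces, forces on the annular region cancel; the net push is pressure × rod cross-section.
Rod cross-section A_rod = π/4 × (5.65 in)² = 25.07 in^2
F = P × A_rod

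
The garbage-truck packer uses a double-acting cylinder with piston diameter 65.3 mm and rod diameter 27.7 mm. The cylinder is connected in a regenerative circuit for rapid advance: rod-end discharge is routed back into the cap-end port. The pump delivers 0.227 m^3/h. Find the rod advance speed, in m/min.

v ≈ 6.28 m/min

In regeneration the rod-end outflow joins the pump flow into the cap end, so the net volume the pump must supply per unit advance equals the rod cross-section area.
Rod cross-section A_rod = π/4 × (27.7 mm)² = 602.6 mm^2
v = Q_pump / A_rod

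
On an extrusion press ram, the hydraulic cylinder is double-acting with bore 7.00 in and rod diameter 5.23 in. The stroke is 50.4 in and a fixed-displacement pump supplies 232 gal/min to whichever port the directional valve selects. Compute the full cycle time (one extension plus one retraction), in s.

t ≈ 3.13 s

Cap-side area A_cap = π/4 × (7.00 in)² = 38.48 in^2
Rod-side annular area A_ann = π/4 × (7.00² − 5.23²) = 17.00 in^2
t_ext = A_cap·L/Q = 2.172 s
t_ret = A_ann·L/Q = 0.9593 s
t_cycle = t_ext + t_ret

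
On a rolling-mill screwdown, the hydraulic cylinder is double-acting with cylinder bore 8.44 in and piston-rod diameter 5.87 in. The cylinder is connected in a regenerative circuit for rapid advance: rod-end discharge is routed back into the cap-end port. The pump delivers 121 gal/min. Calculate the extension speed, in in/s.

In regeneration the rod-end outflow joins the pump flow into the cap end, so the net volume the pump must supply per unit advance equals the rod cross-section area.
Rod cross-section A_rod = π/4 × (5.87 in)² = 27.06 in^2
v = Q_pump / A_rod

v ≈ 17.2 in/s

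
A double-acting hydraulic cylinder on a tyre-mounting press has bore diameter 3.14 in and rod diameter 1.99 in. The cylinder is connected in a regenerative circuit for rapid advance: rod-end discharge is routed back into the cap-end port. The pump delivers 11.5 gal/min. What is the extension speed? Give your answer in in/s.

v ≈ 14.2 in/s

In regeneration the rod-end outflow joins the pump flow into the cap end, so the net volume the pump must supply per unit advance equals the rod cross-section area.
Rod cross-section A_rod = π/4 × (1.99 in)² = 3.110 in^2
v = Q_pump / A_rod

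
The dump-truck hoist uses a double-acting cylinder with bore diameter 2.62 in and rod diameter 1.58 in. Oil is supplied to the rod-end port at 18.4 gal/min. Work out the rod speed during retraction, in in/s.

v ≈ 20.6 in/s

Rod-side annular area A_ann = π/4 × (2.62² − 1.58²) = 3.431 in^2
Flow into the rod-end port fills the annular volume.
v = Q / A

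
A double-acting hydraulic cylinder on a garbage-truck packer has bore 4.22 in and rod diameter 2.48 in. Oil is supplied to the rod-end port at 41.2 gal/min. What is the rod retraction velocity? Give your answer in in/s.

v ≈ 17.3 in/s

Rod-side annular area A_ann = π/4 × (4.22² − 2.48²) = 9.156 in^2
Flow into the rod-end port fills the annular volume.
v = Q / A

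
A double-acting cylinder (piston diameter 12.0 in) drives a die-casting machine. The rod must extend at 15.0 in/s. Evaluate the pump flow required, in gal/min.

Q ≈ 441 gal/min

Cap-side area A_cap = π/4 × (12.0 in)² = 113.1 in^2
Q = A × v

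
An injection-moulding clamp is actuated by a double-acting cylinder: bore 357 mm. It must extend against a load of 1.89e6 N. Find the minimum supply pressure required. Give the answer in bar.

P ≈ 189 bar

Cap-side area A_cap = π/4 × (357 mm)² = 1.001e5 mm^2
P = F / A = 1.89e6 N / A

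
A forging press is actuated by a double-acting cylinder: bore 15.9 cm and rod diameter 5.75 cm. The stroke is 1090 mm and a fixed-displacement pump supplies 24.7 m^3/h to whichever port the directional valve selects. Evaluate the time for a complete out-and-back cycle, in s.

t ≈ 5.90 s

Cap-side area A_cap = π/4 × (15.9 cm)² = 198.6 cm^2
Rod-side annular area A_ann = π/4 × (15.9² − 5.75²) = 172.6 cm^2
t_ext = A_cap·L/Q = 3.154 s
t_ret = A_ann·L/Q = 2.742 s
t_cycle = t_ext + t_ret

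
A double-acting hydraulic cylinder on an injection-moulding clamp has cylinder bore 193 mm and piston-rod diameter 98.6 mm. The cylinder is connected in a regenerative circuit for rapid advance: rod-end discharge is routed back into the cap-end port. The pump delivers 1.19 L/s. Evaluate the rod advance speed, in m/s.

v ≈ 0.156 m/s

In regeneration the rod-end outflow joins the pump flow into the cap end, so the net volume the pump must supply per unit advance equals the rod cross-section area.
Rod cross-section A_rod = π/4 × (98.6 mm)² = 7636 mm^2
v = Q_pump / A_rod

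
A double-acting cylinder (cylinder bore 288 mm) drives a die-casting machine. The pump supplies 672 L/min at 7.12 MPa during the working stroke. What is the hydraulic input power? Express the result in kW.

Hydraulic power = P × Q

W ≈ 79.7 kW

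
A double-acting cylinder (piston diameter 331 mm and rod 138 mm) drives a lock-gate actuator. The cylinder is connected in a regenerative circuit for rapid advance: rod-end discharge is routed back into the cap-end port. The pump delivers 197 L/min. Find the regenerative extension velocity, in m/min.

In regeneration the rod-end outflow joins the pump flow into the cap end, so the net volume the pump must supply per unit advance equals the rod cross-section area.
Rod cross-section A_rod = π/4 × (138 mm)² = 14960 mm^2
v = Q_pump / A_rod

v ≈ 13.2 m/min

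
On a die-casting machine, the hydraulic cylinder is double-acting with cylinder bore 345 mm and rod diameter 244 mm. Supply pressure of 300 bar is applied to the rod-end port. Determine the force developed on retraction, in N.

F ≈ 1.40e6 N

Rod-side annular area A_ann = π/4 × (345² − 244²) = 46720 mm^2
On retraction the pressure acts on the annular area (bore minus rod).
F = P × A_ann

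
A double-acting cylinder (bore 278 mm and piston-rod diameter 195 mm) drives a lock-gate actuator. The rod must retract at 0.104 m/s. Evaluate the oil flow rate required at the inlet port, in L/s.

Q ≈ 3.21 L/s

Rod-side annular area A_ann = π/4 × (278² − 195²) = 30830 mm^2
Q = A × v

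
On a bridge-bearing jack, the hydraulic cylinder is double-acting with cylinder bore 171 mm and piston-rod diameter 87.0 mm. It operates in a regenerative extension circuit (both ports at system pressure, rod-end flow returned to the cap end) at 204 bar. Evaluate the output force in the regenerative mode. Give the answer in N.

With equal pressure on both faces, forces on the annular region cancel; the net push is pressure × rod cross-section.
Rod cross-section A_rod = π/4 × (87.0 mm)² = 5945 mm^2
F = P × A_rod

F ≈ 1.21e5 N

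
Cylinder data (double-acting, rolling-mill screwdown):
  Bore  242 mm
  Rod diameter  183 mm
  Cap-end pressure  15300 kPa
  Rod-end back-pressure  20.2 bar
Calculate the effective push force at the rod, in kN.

F ≈ 664 kN

Cap-side area A_cap = π/4 × (242 mm)² = 46000 mm^2
Rod-side annular area A_ann = π/4 × (242² − 183²) = 19690 mm^2
Net thrust = P_cap·A_cap − P_rod·A_ann = 703.7 kN − 39.78 kN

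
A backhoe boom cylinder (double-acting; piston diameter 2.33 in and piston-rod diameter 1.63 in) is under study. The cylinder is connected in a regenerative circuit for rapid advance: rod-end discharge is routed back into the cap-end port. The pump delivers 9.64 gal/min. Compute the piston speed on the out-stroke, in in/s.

In regeneration the rod-end outflow joins the pump flow into the cap end, so the net volume the pump must supply per unit advance equals the rod cross-section area.
Rod cross-section A_rod = π/4 × (1.63 in)² = 2.087 in^2
v = Q_pump / A_rod

v ≈ 17.8 in/s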